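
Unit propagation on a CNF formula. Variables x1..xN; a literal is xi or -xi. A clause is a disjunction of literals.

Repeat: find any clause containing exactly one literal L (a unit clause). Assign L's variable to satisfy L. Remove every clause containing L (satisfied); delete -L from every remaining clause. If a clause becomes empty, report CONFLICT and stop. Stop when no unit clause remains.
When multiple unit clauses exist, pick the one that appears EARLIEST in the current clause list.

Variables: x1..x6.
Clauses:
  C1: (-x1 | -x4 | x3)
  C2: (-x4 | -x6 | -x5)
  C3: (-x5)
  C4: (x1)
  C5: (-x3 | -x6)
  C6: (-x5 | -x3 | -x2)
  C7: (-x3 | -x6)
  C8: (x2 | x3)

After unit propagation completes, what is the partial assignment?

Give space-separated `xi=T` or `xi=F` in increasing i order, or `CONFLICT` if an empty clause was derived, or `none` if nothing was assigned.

Answer: x1=T x5=F

Derivation:
unit clause [-5] forces x5=F; simplify:
  satisfied 3 clause(s); 5 remain; assigned so far: [5]
unit clause [1] forces x1=T; simplify:
  drop -1 from [-1, -4, 3] -> [-4, 3]
  satisfied 1 clause(s); 4 remain; assigned so far: [1, 5]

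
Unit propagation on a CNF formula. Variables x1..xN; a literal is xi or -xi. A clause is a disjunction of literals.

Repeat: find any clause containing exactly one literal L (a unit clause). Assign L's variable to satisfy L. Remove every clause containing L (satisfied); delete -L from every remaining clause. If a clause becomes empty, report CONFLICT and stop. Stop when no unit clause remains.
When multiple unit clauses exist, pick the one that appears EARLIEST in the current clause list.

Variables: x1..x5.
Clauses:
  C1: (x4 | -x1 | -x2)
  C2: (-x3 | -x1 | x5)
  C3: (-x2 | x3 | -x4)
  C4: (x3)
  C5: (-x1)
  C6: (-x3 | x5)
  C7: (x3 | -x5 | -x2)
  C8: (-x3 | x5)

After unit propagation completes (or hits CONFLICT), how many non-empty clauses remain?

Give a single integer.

unit clause [3] forces x3=T; simplify:
  drop -3 from [-3, -1, 5] -> [-1, 5]
  drop -3 from [-3, 5] -> [5]
  drop -3 from [-3, 5] -> [5]
  satisfied 3 clause(s); 5 remain; assigned so far: [3]
unit clause [-1] forces x1=F; simplify:
  satisfied 3 clause(s); 2 remain; assigned so far: [1, 3]
unit clause [5] forces x5=T; simplify:
  satisfied 2 clause(s); 0 remain; assigned so far: [1, 3, 5]

Answer: 0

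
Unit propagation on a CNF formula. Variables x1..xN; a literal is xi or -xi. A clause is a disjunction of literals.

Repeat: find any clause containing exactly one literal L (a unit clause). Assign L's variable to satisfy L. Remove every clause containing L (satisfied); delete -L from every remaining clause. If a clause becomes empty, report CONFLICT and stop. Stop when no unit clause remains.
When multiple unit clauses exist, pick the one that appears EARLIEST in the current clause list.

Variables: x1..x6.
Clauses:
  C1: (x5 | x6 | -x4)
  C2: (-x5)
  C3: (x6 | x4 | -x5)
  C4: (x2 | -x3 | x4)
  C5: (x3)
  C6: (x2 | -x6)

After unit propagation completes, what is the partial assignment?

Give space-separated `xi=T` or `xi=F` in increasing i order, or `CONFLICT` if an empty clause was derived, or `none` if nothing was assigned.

unit clause [-5] forces x5=F; simplify:
  drop 5 from [5, 6, -4] -> [6, -4]
  satisfied 2 clause(s); 4 remain; assigned so far: [5]
unit clause [3] forces x3=T; simplify:
  drop -3 from [2, -3, 4] -> [2, 4]
  satisfied 1 clause(s); 3 remain; assigned so far: [3, 5]

Answer: x3=T x5=F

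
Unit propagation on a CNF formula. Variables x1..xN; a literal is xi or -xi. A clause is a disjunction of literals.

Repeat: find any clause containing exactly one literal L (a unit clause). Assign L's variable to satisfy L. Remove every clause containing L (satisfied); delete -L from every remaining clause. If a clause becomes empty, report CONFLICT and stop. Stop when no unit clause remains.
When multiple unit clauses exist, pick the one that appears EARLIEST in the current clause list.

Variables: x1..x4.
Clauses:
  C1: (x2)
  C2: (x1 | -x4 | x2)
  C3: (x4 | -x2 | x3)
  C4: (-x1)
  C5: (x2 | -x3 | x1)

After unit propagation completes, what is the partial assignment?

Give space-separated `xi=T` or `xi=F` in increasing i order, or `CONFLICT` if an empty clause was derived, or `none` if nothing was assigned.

unit clause [2] forces x2=T; simplify:
  drop -2 from [4, -2, 3] -> [4, 3]
  satisfied 3 clause(s); 2 remain; assigned so far: [2]
unit clause [-1] forces x1=F; simplify:
  satisfied 1 clause(s); 1 remain; assigned so far: [1, 2]

Answer: x1=F x2=T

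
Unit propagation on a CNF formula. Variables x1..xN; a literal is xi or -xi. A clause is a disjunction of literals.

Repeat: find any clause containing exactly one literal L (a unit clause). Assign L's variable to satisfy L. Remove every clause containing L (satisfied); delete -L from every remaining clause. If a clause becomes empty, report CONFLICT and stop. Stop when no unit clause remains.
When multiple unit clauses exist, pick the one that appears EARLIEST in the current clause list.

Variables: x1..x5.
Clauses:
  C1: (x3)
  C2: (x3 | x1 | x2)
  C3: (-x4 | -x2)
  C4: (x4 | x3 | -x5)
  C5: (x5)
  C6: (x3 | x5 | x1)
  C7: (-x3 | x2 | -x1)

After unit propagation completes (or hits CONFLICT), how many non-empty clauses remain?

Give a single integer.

unit clause [3] forces x3=T; simplify:
  drop -3 from [-3, 2, -1] -> [2, -1]
  satisfied 4 clause(s); 3 remain; assigned so far: [3]
unit clause [5] forces x5=T; simplify:
  satisfied 1 clause(s); 2 remain; assigned so far: [3, 5]

Answer: 2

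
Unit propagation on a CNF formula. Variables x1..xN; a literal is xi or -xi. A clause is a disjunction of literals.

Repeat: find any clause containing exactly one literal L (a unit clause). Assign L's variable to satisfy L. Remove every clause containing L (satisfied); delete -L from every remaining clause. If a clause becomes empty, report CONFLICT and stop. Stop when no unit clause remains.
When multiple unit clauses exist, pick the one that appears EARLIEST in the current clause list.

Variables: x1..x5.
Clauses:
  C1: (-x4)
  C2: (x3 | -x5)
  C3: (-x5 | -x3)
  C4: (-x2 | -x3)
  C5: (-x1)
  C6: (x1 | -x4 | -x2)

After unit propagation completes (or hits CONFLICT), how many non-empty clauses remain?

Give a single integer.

Answer: 3

Derivation:
unit clause [-4] forces x4=F; simplify:
  satisfied 2 clause(s); 4 remain; assigned so far: [4]
unit clause [-1] forces x1=F; simplify:
  satisfied 1 clause(s); 3 remain; assigned so far: [1, 4]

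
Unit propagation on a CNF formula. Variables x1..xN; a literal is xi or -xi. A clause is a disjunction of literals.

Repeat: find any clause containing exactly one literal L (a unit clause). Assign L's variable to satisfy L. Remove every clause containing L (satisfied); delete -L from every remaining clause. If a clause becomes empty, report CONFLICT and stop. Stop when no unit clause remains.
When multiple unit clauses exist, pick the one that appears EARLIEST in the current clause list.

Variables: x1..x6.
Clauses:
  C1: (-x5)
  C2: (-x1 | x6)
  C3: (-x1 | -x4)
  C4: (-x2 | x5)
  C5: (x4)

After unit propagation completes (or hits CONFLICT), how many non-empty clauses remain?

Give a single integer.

unit clause [-5] forces x5=F; simplify:
  drop 5 from [-2, 5] -> [-2]
  satisfied 1 clause(s); 4 remain; assigned so far: [5]
unit clause [-2] forces x2=F; simplify:
  satisfied 1 clause(s); 3 remain; assigned so far: [2, 5]
unit clause [4] forces x4=T; simplify:
  drop -4 from [-1, -4] -> [-1]
  satisfied 1 clause(s); 2 remain; assigned so far: [2, 4, 5]
unit clause [-1] forces x1=F; simplify:
  satisfied 2 clause(s); 0 remain; assigned so far: [1, 2, 4, 5]

Answer: 0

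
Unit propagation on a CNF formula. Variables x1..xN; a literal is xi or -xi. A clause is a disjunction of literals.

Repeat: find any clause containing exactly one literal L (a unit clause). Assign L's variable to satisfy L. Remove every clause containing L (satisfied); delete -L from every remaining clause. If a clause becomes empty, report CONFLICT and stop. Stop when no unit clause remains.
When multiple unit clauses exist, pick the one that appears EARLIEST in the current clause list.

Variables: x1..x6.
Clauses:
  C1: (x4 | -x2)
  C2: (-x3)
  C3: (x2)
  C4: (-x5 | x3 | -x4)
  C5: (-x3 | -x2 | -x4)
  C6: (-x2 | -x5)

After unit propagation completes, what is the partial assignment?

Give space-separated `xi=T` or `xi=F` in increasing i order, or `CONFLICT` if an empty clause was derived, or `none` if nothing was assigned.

unit clause [-3] forces x3=F; simplify:
  drop 3 from [-5, 3, -4] -> [-5, -4]
  satisfied 2 clause(s); 4 remain; assigned so far: [3]
unit clause [2] forces x2=T; simplify:
  drop -2 from [4, -2] -> [4]
  drop -2 from [-2, -5] -> [-5]
  satisfied 1 clause(s); 3 remain; assigned so far: [2, 3]
unit clause [4] forces x4=T; simplify:
  drop -4 from [-5, -4] -> [-5]
  satisfied 1 clause(s); 2 remain; assigned so far: [2, 3, 4]
unit clause [-5] forces x5=F; simplify:
  satisfied 2 clause(s); 0 remain; assigned so far: [2, 3, 4, 5]

Answer: x2=T x3=F x4=T x5=F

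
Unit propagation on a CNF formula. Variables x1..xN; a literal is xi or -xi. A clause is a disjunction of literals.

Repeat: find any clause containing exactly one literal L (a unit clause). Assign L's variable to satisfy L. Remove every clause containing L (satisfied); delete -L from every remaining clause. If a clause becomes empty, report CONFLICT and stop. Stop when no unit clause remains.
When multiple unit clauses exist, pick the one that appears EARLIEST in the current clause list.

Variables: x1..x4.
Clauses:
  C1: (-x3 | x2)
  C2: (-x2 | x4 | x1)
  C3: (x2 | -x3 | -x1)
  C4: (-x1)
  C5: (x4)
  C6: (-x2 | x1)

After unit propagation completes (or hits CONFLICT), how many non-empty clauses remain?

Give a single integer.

unit clause [-1] forces x1=F; simplify:
  drop 1 from [-2, 4, 1] -> [-2, 4]
  drop 1 from [-2, 1] -> [-2]
  satisfied 2 clause(s); 4 remain; assigned so far: [1]
unit clause [4] forces x4=T; simplify:
  satisfied 2 clause(s); 2 remain; assigned so far: [1, 4]
unit clause [-2] forces x2=F; simplify:
  drop 2 from [-3, 2] -> [-3]
  satisfied 1 clause(s); 1 remain; assigned so far: [1, 2, 4]
unit clause [-3] forces x3=F; simplify:
  satisfied 1 clause(s); 0 remain; assigned so far: [1, 2, 3, 4]

Answer: 0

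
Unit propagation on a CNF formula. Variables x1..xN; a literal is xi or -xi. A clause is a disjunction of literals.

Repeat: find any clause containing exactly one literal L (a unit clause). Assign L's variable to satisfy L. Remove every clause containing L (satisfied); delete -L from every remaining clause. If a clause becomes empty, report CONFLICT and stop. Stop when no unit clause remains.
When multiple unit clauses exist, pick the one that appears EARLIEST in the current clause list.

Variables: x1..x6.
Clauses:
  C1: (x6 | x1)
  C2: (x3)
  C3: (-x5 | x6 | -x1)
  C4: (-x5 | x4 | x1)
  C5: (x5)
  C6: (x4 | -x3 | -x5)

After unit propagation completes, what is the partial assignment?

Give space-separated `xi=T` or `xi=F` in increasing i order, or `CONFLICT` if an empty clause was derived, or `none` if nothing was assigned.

unit clause [3] forces x3=T; simplify:
  drop -3 from [4, -3, -5] -> [4, -5]
  satisfied 1 clause(s); 5 remain; assigned so far: [3]
unit clause [5] forces x5=T; simplify:
  drop -5 from [-5, 6, -1] -> [6, -1]
  drop -5 from [-5, 4, 1] -> [4, 1]
  drop -5 from [4, -5] -> [4]
  satisfied 1 clause(s); 4 remain; assigned so far: [3, 5]
unit clause [4] forces x4=T; simplify:
  satisfied 2 clause(s); 2 remain; assigned so far: [3, 4, 5]

Answer: x3=T x4=T x5=T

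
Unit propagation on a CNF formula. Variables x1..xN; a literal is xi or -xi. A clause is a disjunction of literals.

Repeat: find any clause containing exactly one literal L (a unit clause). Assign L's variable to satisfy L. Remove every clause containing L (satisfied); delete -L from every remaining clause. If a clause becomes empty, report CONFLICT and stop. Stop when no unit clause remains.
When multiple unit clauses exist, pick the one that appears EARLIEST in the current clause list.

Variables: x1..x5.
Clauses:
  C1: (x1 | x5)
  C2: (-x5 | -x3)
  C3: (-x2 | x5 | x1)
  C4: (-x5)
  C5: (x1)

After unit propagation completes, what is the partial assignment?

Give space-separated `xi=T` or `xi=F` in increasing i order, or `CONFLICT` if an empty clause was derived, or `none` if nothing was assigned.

unit clause [-5] forces x5=F; simplify:
  drop 5 from [1, 5] -> [1]
  drop 5 from [-2, 5, 1] -> [-2, 1]
  satisfied 2 clause(s); 3 remain; assigned so far: [5]
unit clause [1] forces x1=T; simplify:
  satisfied 3 clause(s); 0 remain; assigned so far: [1, 5]

Answer: x1=T x5=F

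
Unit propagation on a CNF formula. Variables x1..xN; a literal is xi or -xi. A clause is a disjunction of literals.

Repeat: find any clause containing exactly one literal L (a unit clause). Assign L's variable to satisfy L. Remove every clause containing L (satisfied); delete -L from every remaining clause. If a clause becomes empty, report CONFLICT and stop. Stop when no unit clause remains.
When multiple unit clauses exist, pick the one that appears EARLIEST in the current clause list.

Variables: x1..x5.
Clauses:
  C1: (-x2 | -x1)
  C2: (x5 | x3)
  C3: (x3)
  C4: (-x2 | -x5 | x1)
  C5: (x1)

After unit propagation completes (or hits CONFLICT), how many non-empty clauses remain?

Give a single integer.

unit clause [3] forces x3=T; simplify:
  satisfied 2 clause(s); 3 remain; assigned so far: [3]
unit clause [1] forces x1=T; simplify:
  drop -1 from [-2, -1] -> [-2]
  satisfied 2 clause(s); 1 remain; assigned so far: [1, 3]
unit clause [-2] forces x2=F; simplify:
  satisfied 1 clause(s); 0 remain; assigned so far: [1, 2, 3]

Answer: 0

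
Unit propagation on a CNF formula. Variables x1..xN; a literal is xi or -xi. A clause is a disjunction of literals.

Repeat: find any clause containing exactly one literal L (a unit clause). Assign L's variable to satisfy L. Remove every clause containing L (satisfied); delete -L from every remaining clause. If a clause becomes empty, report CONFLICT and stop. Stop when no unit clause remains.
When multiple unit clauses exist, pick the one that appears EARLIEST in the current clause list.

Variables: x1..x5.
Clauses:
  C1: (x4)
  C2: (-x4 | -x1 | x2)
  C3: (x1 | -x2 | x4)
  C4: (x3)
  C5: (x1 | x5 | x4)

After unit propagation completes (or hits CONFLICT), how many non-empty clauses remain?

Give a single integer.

unit clause [4] forces x4=T; simplify:
  drop -4 from [-4, -1, 2] -> [-1, 2]
  satisfied 3 clause(s); 2 remain; assigned so far: [4]
unit clause [3] forces x3=T; simplify:
  satisfied 1 clause(s); 1 remain; assigned so far: [3, 4]

Answer: 1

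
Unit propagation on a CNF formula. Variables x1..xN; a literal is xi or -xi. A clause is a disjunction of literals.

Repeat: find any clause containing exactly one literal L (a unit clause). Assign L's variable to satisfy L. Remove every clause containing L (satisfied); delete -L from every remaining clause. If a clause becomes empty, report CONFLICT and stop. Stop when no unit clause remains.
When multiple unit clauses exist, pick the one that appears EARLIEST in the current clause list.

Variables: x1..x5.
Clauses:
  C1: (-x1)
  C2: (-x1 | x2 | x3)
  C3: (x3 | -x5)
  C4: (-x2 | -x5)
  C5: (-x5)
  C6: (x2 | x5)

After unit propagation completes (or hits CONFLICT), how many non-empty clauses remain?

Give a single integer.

Answer: 0

Derivation:
unit clause [-1] forces x1=F; simplify:
  satisfied 2 clause(s); 4 remain; assigned so far: [1]
unit clause [-5] forces x5=F; simplify:
  drop 5 from [2, 5] -> [2]
  satisfied 3 clause(s); 1 remain; assigned so far: [1, 5]
unit clause [2] forces x2=T; simplify:
  satisfied 1 clause(s); 0 remain; assigned so far: [1, 2, 5]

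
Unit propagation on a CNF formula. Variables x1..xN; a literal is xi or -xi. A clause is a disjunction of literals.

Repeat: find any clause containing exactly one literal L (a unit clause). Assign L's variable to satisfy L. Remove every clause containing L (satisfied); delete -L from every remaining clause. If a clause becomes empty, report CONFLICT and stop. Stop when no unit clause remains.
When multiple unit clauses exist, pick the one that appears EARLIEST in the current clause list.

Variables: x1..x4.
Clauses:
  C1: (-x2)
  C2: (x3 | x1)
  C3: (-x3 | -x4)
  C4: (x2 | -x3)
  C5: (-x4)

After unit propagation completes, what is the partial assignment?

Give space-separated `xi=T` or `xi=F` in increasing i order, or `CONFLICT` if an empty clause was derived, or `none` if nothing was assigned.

Answer: x1=T x2=F x3=F x4=F

Derivation:
unit clause [-2] forces x2=F; simplify:
  drop 2 from [2, -3] -> [-3]
  satisfied 1 clause(s); 4 remain; assigned so far: [2]
unit clause [-3] forces x3=F; simplify:
  drop 3 from [3, 1] -> [1]
  satisfied 2 clause(s); 2 remain; assigned so far: [2, 3]
unit clause [1] forces x1=T; simplify:
  satisfied 1 clause(s); 1 remain; assigned so far: [1, 2, 3]
unit clause [-4] forces x4=F; simplify:
  satisfied 1 clause(s); 0 remain; assigned so far: [1, 2, 3, 4]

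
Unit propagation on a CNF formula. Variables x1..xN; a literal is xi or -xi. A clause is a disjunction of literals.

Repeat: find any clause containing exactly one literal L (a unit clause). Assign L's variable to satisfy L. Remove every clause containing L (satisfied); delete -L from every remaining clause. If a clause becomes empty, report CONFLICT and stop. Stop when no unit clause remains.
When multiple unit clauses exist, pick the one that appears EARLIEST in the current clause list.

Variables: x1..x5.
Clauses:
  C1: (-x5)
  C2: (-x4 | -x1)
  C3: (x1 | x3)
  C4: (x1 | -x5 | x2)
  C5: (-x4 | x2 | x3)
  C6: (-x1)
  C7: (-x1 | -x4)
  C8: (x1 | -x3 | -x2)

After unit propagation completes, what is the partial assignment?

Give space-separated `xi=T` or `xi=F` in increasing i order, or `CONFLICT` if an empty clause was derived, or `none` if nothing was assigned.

unit clause [-5] forces x5=F; simplify:
  satisfied 2 clause(s); 6 remain; assigned so far: [5]
unit clause [-1] forces x1=F; simplify:
  drop 1 from [1, 3] -> [3]
  drop 1 from [1, -3, -2] -> [-3, -2]
  satisfied 3 clause(s); 3 remain; assigned so far: [1, 5]
unit clause [3] forces x3=T; simplify:
  drop -3 from [-3, -2] -> [-2]
  satisfied 2 clause(s); 1 remain; assigned so far: [1, 3, 5]
unit clause [-2] forces x2=F; simplify:
  satisfied 1 clause(s); 0 remain; assigned so far: [1, 2, 3, 5]

Answer: x1=F x2=F x3=T x5=F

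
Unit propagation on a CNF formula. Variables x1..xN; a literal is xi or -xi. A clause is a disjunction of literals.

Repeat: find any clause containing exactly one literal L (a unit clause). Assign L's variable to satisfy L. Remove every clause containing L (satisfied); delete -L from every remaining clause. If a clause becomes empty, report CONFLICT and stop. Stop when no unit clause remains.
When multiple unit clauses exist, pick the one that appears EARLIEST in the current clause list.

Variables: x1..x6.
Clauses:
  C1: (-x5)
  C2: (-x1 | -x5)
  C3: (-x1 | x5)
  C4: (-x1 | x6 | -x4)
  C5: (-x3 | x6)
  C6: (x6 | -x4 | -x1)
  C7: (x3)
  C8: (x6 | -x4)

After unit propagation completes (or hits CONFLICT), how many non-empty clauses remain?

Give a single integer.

Answer: 0

Derivation:
unit clause [-5] forces x5=F; simplify:
  drop 5 from [-1, 5] -> [-1]
  satisfied 2 clause(s); 6 remain; assigned so far: [5]
unit clause [-1] forces x1=F; simplify:
  satisfied 3 clause(s); 3 remain; assigned so far: [1, 5]
unit clause [3] forces x3=T; simplify:
  drop -3 from [-3, 6] -> [6]
  satisfied 1 clause(s); 2 remain; assigned so far: [1, 3, 5]
unit clause [6] forces x6=T; simplify:
  satisfied 2 clause(s); 0 remain; assigned so far: [1, 3, 5, 6]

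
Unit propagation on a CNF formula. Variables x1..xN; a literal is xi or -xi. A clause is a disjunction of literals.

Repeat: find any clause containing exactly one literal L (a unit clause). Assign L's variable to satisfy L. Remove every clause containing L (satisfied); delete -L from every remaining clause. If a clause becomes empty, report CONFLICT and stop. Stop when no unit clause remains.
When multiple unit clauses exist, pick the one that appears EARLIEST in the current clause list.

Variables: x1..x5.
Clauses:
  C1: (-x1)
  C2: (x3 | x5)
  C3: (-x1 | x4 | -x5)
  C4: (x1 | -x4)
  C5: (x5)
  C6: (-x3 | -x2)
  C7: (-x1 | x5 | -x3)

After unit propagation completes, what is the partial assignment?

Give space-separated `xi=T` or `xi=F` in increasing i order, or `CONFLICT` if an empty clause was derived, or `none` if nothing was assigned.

unit clause [-1] forces x1=F; simplify:
  drop 1 from [1, -4] -> [-4]
  satisfied 3 clause(s); 4 remain; assigned so far: [1]
unit clause [-4] forces x4=F; simplify:
  satisfied 1 clause(s); 3 remain; assigned so far: [1, 4]
unit clause [5] forces x5=T; simplify:
  satisfied 2 clause(s); 1 remain; assigned so far: [1, 4, 5]

Answer: x1=F x4=F x5=T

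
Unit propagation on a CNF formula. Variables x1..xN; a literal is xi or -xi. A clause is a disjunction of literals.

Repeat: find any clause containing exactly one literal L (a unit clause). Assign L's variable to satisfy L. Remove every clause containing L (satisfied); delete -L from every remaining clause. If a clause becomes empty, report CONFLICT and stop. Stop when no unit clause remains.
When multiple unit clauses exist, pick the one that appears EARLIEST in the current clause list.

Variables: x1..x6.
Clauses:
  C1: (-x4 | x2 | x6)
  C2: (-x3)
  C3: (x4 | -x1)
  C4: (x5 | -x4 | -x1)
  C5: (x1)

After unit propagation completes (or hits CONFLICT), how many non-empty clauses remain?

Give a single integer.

unit clause [-3] forces x3=F; simplify:
  satisfied 1 clause(s); 4 remain; assigned so far: [3]
unit clause [1] forces x1=T; simplify:
  drop -1 from [4, -1] -> [4]
  drop -1 from [5, -4, -1] -> [5, -4]
  satisfied 1 clause(s); 3 remain; assigned so far: [1, 3]
unit clause [4] forces x4=T; simplify:
  drop -4 from [-4, 2, 6] -> [2, 6]
  drop -4 from [5, -4] -> [5]
  satisfied 1 clause(s); 2 remain; assigned so far: [1, 3, 4]
unit clause [5] forces x5=T; simplify:
  satisfied 1 clause(s); 1 remain; assigned so far: [1, 3, 4, 5]

Answer: 1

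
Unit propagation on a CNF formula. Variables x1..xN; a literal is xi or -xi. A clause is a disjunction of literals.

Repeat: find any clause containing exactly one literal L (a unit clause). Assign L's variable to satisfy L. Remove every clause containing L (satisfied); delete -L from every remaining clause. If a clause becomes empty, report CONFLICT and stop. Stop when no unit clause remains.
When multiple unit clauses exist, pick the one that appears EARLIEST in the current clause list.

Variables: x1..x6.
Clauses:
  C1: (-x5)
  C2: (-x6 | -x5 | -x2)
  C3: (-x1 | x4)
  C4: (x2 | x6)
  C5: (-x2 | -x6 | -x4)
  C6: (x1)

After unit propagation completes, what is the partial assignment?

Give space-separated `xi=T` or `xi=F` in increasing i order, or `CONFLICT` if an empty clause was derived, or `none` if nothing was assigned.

Answer: x1=T x4=T x5=F

Derivation:
unit clause [-5] forces x5=F; simplify:
  satisfied 2 clause(s); 4 remain; assigned so far: [5]
unit clause [1] forces x1=T; simplify:
  drop -1 from [-1, 4] -> [4]
  satisfied 1 clause(s); 3 remain; assigned so far: [1, 5]
unit clause [4] forces x4=T; simplify:
  drop -4 from [-2, -6, -4] -> [-2, -6]
  satisfied 1 clause(s); 2 remain; assigned so far: [1, 4, 5]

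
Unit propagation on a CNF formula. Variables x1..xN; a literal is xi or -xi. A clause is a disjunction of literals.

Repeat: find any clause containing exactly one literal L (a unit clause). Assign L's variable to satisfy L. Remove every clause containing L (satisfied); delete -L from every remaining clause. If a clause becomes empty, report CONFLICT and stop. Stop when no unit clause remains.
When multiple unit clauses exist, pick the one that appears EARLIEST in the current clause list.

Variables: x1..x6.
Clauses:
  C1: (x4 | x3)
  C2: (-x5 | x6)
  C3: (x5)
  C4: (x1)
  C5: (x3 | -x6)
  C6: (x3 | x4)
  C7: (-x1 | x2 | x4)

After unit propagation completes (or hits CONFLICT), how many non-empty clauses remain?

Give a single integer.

unit clause [5] forces x5=T; simplify:
  drop -5 from [-5, 6] -> [6]
  satisfied 1 clause(s); 6 remain; assigned so far: [5]
unit clause [6] forces x6=T; simplify:
  drop -6 from [3, -6] -> [3]
  satisfied 1 clause(s); 5 remain; assigned so far: [5, 6]
unit clause [1] forces x1=T; simplify:
  drop -1 from [-1, 2, 4] -> [2, 4]
  satisfied 1 clause(s); 4 remain; assigned so far: [1, 5, 6]
unit clause [3] forces x3=T; simplify:
  satisfied 3 clause(s); 1 remain; assigned so far: [1, 3, 5, 6]

Answer: 1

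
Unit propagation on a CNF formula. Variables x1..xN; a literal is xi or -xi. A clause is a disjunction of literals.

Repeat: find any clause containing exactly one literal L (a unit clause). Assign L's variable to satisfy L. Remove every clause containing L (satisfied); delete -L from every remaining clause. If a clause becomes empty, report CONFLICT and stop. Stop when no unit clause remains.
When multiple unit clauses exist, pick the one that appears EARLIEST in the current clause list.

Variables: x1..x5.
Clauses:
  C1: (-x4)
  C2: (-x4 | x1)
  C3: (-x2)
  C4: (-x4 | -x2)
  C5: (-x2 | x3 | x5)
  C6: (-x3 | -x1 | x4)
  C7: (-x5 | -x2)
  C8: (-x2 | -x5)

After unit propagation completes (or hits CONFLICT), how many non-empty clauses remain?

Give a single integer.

unit clause [-4] forces x4=F; simplify:
  drop 4 from [-3, -1, 4] -> [-3, -1]
  satisfied 3 clause(s); 5 remain; assigned so far: [4]
unit clause [-2] forces x2=F; simplify:
  satisfied 4 clause(s); 1 remain; assigned so far: [2, 4]

Answer: 1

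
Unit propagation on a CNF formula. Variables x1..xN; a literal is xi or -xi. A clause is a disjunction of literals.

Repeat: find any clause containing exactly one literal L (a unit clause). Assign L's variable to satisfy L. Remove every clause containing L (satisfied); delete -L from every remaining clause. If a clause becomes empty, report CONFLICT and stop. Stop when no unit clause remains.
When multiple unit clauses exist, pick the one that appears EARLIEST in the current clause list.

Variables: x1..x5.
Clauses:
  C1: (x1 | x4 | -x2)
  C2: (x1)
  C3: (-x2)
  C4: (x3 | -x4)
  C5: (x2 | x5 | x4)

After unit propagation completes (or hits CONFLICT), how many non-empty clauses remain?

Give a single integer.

Answer: 2

Derivation:
unit clause [1] forces x1=T; simplify:
  satisfied 2 clause(s); 3 remain; assigned so far: [1]
unit clause [-2] forces x2=F; simplify:
  drop 2 from [2, 5, 4] -> [5, 4]
  satisfied 1 clause(s); 2 remain; assigned so far: [1, 2]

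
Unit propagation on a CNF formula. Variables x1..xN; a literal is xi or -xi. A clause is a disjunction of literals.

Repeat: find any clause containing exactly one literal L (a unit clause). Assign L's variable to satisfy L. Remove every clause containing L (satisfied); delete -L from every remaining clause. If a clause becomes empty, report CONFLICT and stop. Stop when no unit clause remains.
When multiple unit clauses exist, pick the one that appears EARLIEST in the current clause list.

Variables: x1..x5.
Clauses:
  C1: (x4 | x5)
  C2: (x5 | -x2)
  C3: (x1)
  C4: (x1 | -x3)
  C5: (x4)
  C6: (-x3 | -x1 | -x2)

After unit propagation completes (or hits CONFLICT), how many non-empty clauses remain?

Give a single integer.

Answer: 2

Derivation:
unit clause [1] forces x1=T; simplify:
  drop -1 from [-3, -1, -2] -> [-3, -2]
  satisfied 2 clause(s); 4 remain; assigned so far: [1]
unit clause [4] forces x4=T; simplify:
  satisfied 2 clause(s); 2 remain; assigned so far: [1, 4]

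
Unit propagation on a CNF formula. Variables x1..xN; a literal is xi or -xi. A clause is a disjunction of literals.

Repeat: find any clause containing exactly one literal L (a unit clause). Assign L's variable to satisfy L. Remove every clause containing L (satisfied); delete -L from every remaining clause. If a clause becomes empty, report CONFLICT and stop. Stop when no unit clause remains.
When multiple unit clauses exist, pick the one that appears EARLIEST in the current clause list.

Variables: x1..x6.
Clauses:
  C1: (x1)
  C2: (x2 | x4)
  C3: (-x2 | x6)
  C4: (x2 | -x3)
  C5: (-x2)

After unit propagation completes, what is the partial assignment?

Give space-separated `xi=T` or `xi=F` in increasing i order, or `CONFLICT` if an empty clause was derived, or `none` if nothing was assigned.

Answer: x1=T x2=F x3=F x4=T

Derivation:
unit clause [1] forces x1=T; simplify:
  satisfied 1 clause(s); 4 remain; assigned so far: [1]
unit clause [-2] forces x2=F; simplify:
  drop 2 from [2, 4] -> [4]
  drop 2 from [2, -3] -> [-3]
  satisfied 2 clause(s); 2 remain; assigned so far: [1, 2]
unit clause [4] forces x4=T; simplify:
  satisfied 1 clause(s); 1 remain; assigned so far: [1, 2, 4]
unit clause [-3] forces x3=F; simplify:
  satisfied 1 clause(s); 0 remain; assigned so far: [1, 2, 3, 4]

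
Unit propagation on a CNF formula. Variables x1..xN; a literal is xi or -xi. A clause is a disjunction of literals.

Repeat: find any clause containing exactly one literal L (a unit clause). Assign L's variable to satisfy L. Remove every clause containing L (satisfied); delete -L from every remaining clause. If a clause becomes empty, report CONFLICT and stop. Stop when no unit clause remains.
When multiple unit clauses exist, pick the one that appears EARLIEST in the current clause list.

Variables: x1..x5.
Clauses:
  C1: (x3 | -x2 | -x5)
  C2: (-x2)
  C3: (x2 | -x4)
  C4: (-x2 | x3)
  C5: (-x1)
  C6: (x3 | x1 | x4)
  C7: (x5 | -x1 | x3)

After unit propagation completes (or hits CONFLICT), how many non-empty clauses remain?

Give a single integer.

unit clause [-2] forces x2=F; simplify:
  drop 2 from [2, -4] -> [-4]
  satisfied 3 clause(s); 4 remain; assigned so far: [2]
unit clause [-4] forces x4=F; simplify:
  drop 4 from [3, 1, 4] -> [3, 1]
  satisfied 1 clause(s); 3 remain; assigned so far: [2, 4]
unit clause [-1] forces x1=F; simplify:
  drop 1 from [3, 1] -> [3]
  satisfied 2 clause(s); 1 remain; assigned so far: [1, 2, 4]
unit clause [3] forces x3=T; simplify:
  satisfied 1 clause(s); 0 remain; assigned so far: [1, 2, 3, 4]

Answer: 0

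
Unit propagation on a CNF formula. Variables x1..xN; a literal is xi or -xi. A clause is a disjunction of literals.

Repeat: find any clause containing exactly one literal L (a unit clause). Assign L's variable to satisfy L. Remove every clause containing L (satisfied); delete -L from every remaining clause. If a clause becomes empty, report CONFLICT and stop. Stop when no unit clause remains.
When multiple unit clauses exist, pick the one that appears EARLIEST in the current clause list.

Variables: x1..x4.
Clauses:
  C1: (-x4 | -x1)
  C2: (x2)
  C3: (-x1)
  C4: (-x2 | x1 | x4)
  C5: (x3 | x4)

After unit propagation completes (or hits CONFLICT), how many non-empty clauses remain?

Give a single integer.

Answer: 0

Derivation:
unit clause [2] forces x2=T; simplify:
  drop -2 from [-2, 1, 4] -> [1, 4]
  satisfied 1 clause(s); 4 remain; assigned so far: [2]
unit clause [-1] forces x1=F; simplify:
  drop 1 from [1, 4] -> [4]
  satisfied 2 clause(s); 2 remain; assigned so far: [1, 2]
unit clause [4] forces x4=T; simplify:
  satisfied 2 clause(s); 0 remain; assigned so far: [1, 2, 4]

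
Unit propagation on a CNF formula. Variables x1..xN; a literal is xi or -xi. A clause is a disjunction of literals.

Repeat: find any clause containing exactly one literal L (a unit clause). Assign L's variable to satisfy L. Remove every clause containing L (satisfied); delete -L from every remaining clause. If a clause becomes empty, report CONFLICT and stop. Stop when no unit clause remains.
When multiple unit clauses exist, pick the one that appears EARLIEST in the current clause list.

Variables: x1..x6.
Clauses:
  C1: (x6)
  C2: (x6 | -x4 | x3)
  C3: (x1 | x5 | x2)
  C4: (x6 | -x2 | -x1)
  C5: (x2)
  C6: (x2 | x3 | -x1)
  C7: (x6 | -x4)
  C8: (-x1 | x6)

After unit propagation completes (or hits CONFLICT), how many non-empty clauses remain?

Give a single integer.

Answer: 0

Derivation:
unit clause [6] forces x6=T; simplify:
  satisfied 5 clause(s); 3 remain; assigned so far: [6]
unit clause [2] forces x2=T; simplify:
  satisfied 3 clause(s); 0 remain; assigned so far: [2, 6]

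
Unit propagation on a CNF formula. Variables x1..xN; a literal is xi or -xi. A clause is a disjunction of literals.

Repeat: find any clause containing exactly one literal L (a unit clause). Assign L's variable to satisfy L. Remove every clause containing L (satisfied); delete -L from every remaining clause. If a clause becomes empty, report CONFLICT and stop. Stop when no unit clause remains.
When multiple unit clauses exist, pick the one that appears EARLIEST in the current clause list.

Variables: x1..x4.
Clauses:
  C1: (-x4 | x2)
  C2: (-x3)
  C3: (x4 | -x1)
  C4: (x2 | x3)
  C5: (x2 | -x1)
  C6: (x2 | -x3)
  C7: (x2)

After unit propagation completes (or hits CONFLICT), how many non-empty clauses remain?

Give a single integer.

unit clause [-3] forces x3=F; simplify:
  drop 3 from [2, 3] -> [2]
  satisfied 2 clause(s); 5 remain; assigned so far: [3]
unit clause [2] forces x2=T; simplify:
  satisfied 4 clause(s); 1 remain; assigned so far: [2, 3]

Answer: 1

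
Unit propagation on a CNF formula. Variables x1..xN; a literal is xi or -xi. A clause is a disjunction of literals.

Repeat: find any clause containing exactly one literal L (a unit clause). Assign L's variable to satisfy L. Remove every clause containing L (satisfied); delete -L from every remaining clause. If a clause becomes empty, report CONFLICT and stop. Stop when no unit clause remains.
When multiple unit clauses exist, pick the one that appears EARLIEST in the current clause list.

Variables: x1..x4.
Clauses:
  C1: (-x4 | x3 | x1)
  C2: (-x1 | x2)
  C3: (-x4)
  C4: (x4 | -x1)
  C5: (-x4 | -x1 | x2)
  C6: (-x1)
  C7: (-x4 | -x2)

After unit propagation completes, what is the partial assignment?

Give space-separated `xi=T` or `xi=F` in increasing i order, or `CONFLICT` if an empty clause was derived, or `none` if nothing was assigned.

Answer: x1=F x4=F

Derivation:
unit clause [-4] forces x4=F; simplify:
  drop 4 from [4, -1] -> [-1]
  satisfied 4 clause(s); 3 remain; assigned so far: [4]
unit clause [-1] forces x1=F; simplify:
  satisfied 3 clause(s); 0 remain; assigned so far: [1, 4]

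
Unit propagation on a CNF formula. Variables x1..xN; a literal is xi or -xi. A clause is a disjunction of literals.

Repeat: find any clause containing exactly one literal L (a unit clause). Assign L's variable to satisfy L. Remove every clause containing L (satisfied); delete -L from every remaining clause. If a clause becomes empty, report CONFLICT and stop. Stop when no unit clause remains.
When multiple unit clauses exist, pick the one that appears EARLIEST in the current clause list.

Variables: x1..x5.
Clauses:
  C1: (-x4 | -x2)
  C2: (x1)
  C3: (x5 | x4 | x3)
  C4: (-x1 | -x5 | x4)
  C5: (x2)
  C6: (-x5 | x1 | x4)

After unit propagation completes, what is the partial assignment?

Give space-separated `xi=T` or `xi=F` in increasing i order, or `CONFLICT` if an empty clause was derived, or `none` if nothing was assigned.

unit clause [1] forces x1=T; simplify:
  drop -1 from [-1, -5, 4] -> [-5, 4]
  satisfied 2 clause(s); 4 remain; assigned so far: [1]
unit clause [2] forces x2=T; simplify:
  drop -2 from [-4, -2] -> [-4]
  satisfied 1 clause(s); 3 remain; assigned so far: [1, 2]
unit clause [-4] forces x4=F; simplify:
  drop 4 from [5, 4, 3] -> [5, 3]
  drop 4 from [-5, 4] -> [-5]
  satisfied 1 clause(s); 2 remain; assigned so far: [1, 2, 4]
unit clause [-5] forces x5=F; simplify:
  drop 5 from [5, 3] -> [3]
  satisfied 1 clause(s); 1 remain; assigned so far: [1, 2, 4, 5]
unit clause [3] forces x3=T; simplify:
  satisfied 1 clause(s); 0 remain; assigned so far: [1, 2, 3, 4, 5]

Answer: x1=T x2=T x3=T x4=F x5=F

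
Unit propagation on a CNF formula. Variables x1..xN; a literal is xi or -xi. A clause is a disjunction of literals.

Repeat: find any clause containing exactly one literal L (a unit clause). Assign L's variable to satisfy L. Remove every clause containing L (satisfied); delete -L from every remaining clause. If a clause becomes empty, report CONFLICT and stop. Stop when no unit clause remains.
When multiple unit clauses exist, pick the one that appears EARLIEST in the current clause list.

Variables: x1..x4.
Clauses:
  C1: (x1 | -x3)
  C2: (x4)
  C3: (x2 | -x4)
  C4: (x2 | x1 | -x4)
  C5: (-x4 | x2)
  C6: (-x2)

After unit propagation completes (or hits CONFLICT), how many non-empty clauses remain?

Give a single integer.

Answer: 1

Derivation:
unit clause [4] forces x4=T; simplify:
  drop -4 from [2, -4] -> [2]
  drop -4 from [2, 1, -4] -> [2, 1]
  drop -4 from [-4, 2] -> [2]
  satisfied 1 clause(s); 5 remain; assigned so far: [4]
unit clause [2] forces x2=T; simplify:
  drop -2 from [-2] -> [] (empty!)
  satisfied 3 clause(s); 2 remain; assigned so far: [2, 4]
CONFLICT (empty clause)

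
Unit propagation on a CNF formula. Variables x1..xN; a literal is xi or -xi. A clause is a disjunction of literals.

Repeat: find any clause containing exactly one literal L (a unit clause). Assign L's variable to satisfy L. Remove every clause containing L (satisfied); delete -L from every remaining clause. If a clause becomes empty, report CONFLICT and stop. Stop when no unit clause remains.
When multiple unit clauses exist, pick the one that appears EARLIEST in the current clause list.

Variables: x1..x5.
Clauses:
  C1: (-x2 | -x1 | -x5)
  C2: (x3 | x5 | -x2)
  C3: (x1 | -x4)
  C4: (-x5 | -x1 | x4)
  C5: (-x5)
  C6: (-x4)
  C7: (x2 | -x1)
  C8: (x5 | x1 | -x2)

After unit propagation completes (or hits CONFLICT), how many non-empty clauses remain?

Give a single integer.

unit clause [-5] forces x5=F; simplify:
  drop 5 from [3, 5, -2] -> [3, -2]
  drop 5 from [5, 1, -2] -> [1, -2]
  satisfied 3 clause(s); 5 remain; assigned so far: [5]
unit clause [-4] forces x4=F; simplify:
  satisfied 2 clause(s); 3 remain; assigned so far: [4, 5]

Answer: 3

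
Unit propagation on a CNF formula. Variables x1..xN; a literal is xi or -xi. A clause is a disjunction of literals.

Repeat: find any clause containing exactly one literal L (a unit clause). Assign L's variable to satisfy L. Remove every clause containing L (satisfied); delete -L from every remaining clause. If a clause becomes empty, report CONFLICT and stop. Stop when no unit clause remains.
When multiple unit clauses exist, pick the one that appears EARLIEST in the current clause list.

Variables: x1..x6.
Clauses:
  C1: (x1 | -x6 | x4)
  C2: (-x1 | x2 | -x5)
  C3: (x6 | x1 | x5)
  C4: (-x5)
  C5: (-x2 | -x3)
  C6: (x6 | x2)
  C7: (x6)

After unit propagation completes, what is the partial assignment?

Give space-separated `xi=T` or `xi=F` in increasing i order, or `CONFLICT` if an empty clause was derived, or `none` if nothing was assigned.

unit clause [-5] forces x5=F; simplify:
  drop 5 from [6, 1, 5] -> [6, 1]
  satisfied 2 clause(s); 5 remain; assigned so far: [5]
unit clause [6] forces x6=T; simplify:
  drop -6 from [1, -6, 4] -> [1, 4]
  satisfied 3 clause(s); 2 remain; assigned so far: [5, 6]

Answer: x5=F x6=T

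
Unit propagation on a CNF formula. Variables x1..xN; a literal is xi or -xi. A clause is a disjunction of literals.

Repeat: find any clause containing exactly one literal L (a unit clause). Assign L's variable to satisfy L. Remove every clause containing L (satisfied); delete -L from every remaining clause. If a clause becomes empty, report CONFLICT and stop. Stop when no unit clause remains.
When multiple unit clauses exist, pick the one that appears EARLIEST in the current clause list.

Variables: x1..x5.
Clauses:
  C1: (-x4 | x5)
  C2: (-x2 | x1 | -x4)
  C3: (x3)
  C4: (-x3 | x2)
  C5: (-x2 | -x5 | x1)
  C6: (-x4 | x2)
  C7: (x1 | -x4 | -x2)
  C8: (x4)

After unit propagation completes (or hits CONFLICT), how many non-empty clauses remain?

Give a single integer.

unit clause [3] forces x3=T; simplify:
  drop -3 from [-3, 2] -> [2]
  satisfied 1 clause(s); 7 remain; assigned so far: [3]
unit clause [2] forces x2=T; simplify:
  drop -2 from [-2, 1, -4] -> [1, -4]
  drop -2 from [-2, -5, 1] -> [-5, 1]
  drop -2 from [1, -4, -2] -> [1, -4]
  satisfied 2 clause(s); 5 remain; assigned so far: [2, 3]
unit clause [4] forces x4=T; simplify:
  drop -4 from [-4, 5] -> [5]
  drop -4 from [1, -4] -> [1]
  drop -4 from [1, -4] -> [1]
  satisfied 1 clause(s); 4 remain; assigned so far: [2, 3, 4]
unit clause [5] forces x5=T; simplify:
  drop -5 from [-5, 1] -> [1]
  satisfied 1 clause(s); 3 remain; assigned so far: [2, 3, 4, 5]
unit clause [1] forces x1=T; simplify:
  satisfied 3 clause(s); 0 remain; assigned so far: [1, 2, 3, 4, 5]

Answer: 0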